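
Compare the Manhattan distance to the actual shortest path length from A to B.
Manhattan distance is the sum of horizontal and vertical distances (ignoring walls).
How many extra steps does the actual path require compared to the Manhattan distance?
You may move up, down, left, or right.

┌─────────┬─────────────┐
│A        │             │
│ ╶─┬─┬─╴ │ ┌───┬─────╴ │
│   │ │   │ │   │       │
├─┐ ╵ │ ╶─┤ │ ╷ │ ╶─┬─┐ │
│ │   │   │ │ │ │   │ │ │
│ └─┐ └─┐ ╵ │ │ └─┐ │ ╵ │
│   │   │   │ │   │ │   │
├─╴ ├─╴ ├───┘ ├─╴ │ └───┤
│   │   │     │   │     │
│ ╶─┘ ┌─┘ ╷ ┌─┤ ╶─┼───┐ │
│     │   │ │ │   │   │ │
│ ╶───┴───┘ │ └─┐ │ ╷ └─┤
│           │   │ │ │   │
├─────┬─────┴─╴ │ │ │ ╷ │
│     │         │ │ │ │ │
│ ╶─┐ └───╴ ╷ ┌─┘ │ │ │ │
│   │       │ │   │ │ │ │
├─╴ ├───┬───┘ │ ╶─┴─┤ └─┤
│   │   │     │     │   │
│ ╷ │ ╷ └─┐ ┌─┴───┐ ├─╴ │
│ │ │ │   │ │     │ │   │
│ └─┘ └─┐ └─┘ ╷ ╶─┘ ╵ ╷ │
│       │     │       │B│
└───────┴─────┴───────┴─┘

Manhattan distance: |11 - 0| + |11 - 0| = 22
Actual path length: 44
Extra steps: 44 - 22 = 22

Solution:

┌─────────┬─────────────┐
│A        │             │
│ ╶─┬─┬─╴ │ ┌───┬─────╴ │
│↳ ↓│ │   │ │↱ ↓│       │
├─┐ ╵ │ ╶─┤ │ ╷ │ ╶─┬─┐ │
│ │↳ ↓│   │ │↑│↓│   │ │ │
│ └─┐ └─┐ ╵ │ │ └─┐ │ ╵ │
│   │↳ ↓│   │↑│↳ ↓│ │   │
├─╴ ├─╴ ├───┘ ├─╴ │ └───┤
│   │↓ ↲│  ↱ ↑│↓ ↲│     │
│ ╶─┘ ┌─┘ ╷ ┌─┤ ╶─┼───┐ │
│↓ ← ↲│   │↑│ │↳ ↓│   │ │
│ ╶───┴───┘ │ └─┐ │ ╷ └─┤
│↳ → → → → ↑│   │↓│ │   │
├─────┬─────┴─╴ │ │ │ ╷ │
│     │         │↓│ │ │ │
│ ╶─┐ └───╴ ╷ ┌─┘ │ │ │ │
│   │       │ │↓ ↲│ │ │ │
├─╴ ├───┬───┘ │ ╶─┴─┤ └─┤
│   │   │     │↳ → ↓│   │
│ ╷ │ ╷ └─┐ ┌─┴───┐ ├─╴ │
│ │ │ │   │ │     │↓│↱ ↓│
│ └─┘ └─┐ └─┘ ╷ ╶─┘ ╵ ╷ │
│       │     │    ↳ ↑│B│
└───────┴─────┴───────┴─┘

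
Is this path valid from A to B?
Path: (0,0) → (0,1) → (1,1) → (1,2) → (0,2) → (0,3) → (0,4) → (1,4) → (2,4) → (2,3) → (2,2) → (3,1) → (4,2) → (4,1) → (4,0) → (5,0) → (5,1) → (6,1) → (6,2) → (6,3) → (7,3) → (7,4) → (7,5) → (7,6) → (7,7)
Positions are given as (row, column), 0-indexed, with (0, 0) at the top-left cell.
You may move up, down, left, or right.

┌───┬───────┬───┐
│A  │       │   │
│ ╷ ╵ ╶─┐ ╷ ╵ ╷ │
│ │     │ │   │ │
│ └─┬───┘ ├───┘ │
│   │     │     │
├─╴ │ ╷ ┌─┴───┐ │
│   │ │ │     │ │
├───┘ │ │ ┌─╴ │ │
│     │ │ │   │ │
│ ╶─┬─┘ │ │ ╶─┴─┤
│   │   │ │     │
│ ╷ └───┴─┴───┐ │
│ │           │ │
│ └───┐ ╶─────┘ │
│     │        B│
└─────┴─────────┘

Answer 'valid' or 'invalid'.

Checking path validity:
Result: Invalid move at step 11: cannot move from (2, 2) to (3, 1).

invalid

Correct solution:

┌───┬───────┬───┐
│A ↓│↱ → ↓  │   │
│ ╷ ╵ ╶─┐ ╷ ╵ ╷ │
│ │↳ ↑  │↓│   │ │
│ └─┬───┘ ├───┘ │
│   │↓ ← ↲│     │
├─╴ │ ╷ ┌─┴───┐ │
│   │↓│ │     │ │
├───┘ │ │ ┌─╴ │ │
│↓ ← ↲│ │ │   │ │
│ ╶─┬─┘ │ │ ╶─┴─┤
│↳ ↓│   │ │     │
│ ╷ └───┴─┴───┐ │
│ │↳ → ↓      │ │
│ └───┐ ╶─────┘ │
│     │↳ → → → B│
└─────┴─────────┘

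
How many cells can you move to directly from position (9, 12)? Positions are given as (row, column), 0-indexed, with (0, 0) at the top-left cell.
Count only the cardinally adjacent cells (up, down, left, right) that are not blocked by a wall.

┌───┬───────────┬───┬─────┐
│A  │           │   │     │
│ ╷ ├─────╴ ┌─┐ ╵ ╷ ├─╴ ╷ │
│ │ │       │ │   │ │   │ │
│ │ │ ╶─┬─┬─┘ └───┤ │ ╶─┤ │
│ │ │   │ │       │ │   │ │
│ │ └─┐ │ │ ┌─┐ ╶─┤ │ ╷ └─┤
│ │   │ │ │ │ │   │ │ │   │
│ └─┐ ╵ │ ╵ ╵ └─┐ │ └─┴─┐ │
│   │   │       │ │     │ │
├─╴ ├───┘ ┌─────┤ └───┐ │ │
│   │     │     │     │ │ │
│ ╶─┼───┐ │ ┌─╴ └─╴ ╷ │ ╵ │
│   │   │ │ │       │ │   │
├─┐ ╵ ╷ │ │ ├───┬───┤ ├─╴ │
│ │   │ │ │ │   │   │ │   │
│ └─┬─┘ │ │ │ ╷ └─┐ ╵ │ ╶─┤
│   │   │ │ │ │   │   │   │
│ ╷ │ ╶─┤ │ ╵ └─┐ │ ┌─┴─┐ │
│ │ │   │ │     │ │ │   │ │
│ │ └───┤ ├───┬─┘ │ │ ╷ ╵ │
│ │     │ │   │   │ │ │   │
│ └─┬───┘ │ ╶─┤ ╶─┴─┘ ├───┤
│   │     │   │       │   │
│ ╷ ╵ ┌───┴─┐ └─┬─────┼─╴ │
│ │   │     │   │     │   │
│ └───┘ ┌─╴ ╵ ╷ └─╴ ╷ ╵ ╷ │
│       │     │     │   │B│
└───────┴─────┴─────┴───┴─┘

Checking passable neighbors of (9, 12):
Neighbors: (8, 12), (10, 12)
Count: 2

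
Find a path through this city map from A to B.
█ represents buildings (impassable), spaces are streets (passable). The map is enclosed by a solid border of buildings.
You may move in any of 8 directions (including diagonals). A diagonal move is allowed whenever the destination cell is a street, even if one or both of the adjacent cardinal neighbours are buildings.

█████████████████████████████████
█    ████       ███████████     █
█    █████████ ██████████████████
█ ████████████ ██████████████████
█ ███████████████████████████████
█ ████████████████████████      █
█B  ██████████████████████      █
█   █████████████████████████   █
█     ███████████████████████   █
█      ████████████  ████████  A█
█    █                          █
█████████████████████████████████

Finding the shortest path from A to B:
Movement: 8-directional
Path length: 30 steps
Directions: left → left → down-left → left → left → left → left → left → left → left → left → left → left → left → left → left → left → left → left → left → left → left → left → left → left → up-left → left → up-left → up-left → up-left

Solution:

█████████████████████████████████
█    ████       ███████████     █
█    █████████ ██████████████████
█ ████████████ ██████████████████
█ ███████████████████████████████
█ ████████████████████████      █
█B  ██████████████████████      █
█ ↖ █████████████████████████   █
█  ↖  ███████████████████████   █
█   ↖← ████████████  ████████↙←A█
█    █↖←←←←←←←←←←←←←←←←←←←←←←   █
█████████████████████████████████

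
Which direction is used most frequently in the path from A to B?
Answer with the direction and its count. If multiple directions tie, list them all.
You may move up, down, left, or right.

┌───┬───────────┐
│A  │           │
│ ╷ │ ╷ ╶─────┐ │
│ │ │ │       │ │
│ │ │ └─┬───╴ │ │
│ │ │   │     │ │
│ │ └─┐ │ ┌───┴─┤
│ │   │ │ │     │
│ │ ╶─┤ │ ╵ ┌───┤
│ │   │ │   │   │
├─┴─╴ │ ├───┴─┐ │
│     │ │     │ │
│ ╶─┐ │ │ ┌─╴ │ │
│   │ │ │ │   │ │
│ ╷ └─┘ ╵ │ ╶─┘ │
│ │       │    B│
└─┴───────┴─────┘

Directions: right, down, down, down, down, right, down, left, left, down, right, down, right, right, right, up, up, right, right, down, left, down, right, right
Counts: {'right': 10, 'down': 9, 'left': 3, 'up': 2}
Most common: right (10 times)

Solution:

┌───┬───────────┐
│A ↓│           │
│ ╷ │ ╷ ╶─────┐ │
│ │↓│ │       │ │
│ │ │ └─┬───╴ │ │
│ │↓│   │     │ │
│ │ └─┐ │ ┌───┴─┤
│ │↓  │ │ │     │
│ │ ╶─┤ │ ╵ ┌───┤
│ │↳ ↓│ │   │   │
├─┴─╴ │ ├───┴─┐ │
│↓ ← ↲│ │↱ → ↓│ │
│ ╶─┐ │ │ ┌─╴ │ │
│↳ ↓│ │ │↑│↓ ↲│ │
│ ╷ └─┘ ╵ │ ╶─┘ │
│ │↳ → → ↑│↳ → B│
└─┴───────┴─────┘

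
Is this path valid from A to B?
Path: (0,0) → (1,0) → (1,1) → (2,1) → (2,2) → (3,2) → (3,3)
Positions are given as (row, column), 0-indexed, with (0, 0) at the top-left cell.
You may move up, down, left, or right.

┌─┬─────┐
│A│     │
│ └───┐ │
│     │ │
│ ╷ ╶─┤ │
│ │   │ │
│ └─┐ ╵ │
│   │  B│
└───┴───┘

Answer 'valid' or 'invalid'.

Checking path validity:
Result: All consecutive moves are passable.

valid

Correct solution:

┌─┬─────┐
│A│     │
│ └───┐ │
│↳ ↓  │ │
│ ╷ ╶─┤ │
│ │↳ ↓│ │
│ └─┐ ╵ │
│   │↳ B│
└───┴───┘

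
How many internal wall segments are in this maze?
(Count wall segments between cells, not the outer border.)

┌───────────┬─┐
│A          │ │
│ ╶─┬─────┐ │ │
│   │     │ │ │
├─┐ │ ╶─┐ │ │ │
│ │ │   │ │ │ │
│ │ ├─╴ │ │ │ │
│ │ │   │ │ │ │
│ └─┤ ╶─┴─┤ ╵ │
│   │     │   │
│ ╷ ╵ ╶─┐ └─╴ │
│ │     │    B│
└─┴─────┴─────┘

Counting internal wall segments:
Total internal walls: 30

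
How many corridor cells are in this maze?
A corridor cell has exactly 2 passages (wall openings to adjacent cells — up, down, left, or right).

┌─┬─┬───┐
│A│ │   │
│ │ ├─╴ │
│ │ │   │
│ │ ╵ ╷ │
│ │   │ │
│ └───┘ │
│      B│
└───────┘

Counting cells with exactly 2 passages:
Total corridor cells: 12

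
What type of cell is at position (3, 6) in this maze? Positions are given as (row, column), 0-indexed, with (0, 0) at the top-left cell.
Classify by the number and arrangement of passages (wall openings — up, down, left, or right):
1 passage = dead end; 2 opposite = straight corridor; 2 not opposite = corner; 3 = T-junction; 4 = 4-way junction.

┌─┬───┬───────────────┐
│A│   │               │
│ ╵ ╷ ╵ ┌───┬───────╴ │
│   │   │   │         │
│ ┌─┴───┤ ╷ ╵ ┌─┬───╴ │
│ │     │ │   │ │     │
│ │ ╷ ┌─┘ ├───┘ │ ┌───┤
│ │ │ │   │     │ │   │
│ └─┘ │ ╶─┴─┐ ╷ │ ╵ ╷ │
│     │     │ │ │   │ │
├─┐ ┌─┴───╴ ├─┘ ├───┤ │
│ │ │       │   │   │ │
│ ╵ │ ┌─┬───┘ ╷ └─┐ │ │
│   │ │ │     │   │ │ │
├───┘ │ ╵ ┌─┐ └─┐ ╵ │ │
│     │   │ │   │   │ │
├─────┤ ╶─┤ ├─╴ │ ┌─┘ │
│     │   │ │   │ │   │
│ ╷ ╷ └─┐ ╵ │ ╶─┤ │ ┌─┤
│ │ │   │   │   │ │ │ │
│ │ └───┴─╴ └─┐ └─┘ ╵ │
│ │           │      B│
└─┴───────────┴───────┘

Checking cell at (3, 6):
Number of passages: 3
Cell type: T-junction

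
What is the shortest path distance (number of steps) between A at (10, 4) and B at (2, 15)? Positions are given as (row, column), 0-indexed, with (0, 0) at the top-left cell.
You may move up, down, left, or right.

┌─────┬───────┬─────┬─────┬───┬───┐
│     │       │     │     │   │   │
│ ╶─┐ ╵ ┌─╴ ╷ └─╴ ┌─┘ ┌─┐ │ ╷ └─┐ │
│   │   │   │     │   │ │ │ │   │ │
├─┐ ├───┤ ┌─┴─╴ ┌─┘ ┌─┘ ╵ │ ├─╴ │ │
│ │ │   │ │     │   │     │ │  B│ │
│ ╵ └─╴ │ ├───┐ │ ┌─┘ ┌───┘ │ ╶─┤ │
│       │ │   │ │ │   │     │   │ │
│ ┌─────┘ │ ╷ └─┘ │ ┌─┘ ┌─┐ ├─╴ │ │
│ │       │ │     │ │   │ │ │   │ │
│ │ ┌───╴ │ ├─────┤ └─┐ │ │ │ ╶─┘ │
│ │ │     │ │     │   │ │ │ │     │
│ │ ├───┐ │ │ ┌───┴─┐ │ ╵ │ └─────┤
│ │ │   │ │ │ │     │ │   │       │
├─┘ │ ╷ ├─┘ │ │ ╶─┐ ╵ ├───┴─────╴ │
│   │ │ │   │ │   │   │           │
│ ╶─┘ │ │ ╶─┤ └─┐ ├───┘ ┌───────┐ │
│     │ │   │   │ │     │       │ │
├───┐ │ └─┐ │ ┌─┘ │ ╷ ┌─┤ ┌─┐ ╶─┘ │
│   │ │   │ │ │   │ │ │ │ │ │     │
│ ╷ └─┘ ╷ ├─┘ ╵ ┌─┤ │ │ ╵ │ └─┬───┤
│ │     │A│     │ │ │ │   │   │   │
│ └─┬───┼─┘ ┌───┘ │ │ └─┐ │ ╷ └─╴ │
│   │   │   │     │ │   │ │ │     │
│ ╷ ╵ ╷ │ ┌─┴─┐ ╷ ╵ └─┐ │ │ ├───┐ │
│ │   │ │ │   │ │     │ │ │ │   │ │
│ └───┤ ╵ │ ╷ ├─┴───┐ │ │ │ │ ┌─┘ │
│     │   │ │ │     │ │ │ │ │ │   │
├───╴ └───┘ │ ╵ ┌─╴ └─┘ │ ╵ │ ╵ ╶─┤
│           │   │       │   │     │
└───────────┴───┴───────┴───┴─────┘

Finding path from (10, 4) to (2, 15):
Path: (10,4) → (9,4) → (9,3) → (10,3) → (10,2) → (10,1) → (9,1) → (9,0) → (10,0) → (11,0) → (12,0) → (13,0) → (13,1) → (13,2) → (14,2) → (14,3) → (14,4) → (14,5) → (13,5) → (12,5) → (12,6) → (13,6) → (14,6) → (14,7) → (13,7) → (13,8) → (13,9) → (14,9) → (14,10) → (14,11) → (13,11) → (12,11) → (11,11) → (11,10) → (10,10) → (9,10) → (8,10) → (8,11) → (7,11) → (7,12) → (7,13) → (7,14) → (7,15) → (7,16) → (6,16) → (6,15) → (6,14) → (6,13) → (5,13) → (4,13) → (3,13) → (2,13) → (1,13) → (0,13) → (0,14) → (1,14) → (1,15) → (2,15)
Distance: 57 steps

Solution:

┌─────┬───────┬─────┬─────┬───┬───┐
│     │       │     │     │↱ ↓│   │
│ ╶─┐ ╵ ┌─╴ ╷ └─╴ ┌─┘ ┌─┐ │ ╷ └─┐ │
│   │   │   │     │   │ │ │↑│↳ ↓│ │
├─┐ ├───┤ ┌─┴─╴ ┌─┘ ┌─┘ ╵ │ ├─╴ │ │
│ │ │   │ │     │   │     │↑│  B│ │
│ ╵ └─╴ │ ├───┐ │ ┌─┘ ┌───┘ │ ╶─┤ │
│       │ │   │ │ │   │    ↑│   │ │
│ ┌─────┘ │ ╷ └─┘ │ ┌─┘ ┌─┐ ├─╴ │ │
│ │       │ │     │ │   │ │↑│   │ │
│ │ ┌───╴ │ ├─────┤ └─┐ │ │ │ ╶─┘ │
│ │ │     │ │     │   │ │ │↑│     │
│ │ ├───┐ │ │ ┌───┴─┐ │ ╵ │ └─────┤
│ │ │   │ │ │ │     │ │   │↑ ← ← ↰│
├─┘ │ ╷ ├─┘ │ │ ╶─┐ ╵ ├───┴─────╴ │
│   │ │ │   │ │   │   │↱ → → → → ↑│
│ ╶─┘ │ │ ╶─┤ └─┐ ├───┘ ┌───────┐ │
│     │ │   │   │ │  ↱ ↑│       │ │
├───┐ │ └─┐ │ ┌─┘ │ ╷ ┌─┤ ┌─┐ ╶─┘ │
│↓ ↰│ │↓ ↰│ │ │   │ │↑│ │ │ │     │
│ ╷ └─┘ ╷ ├─┘ ╵ ┌─┤ │ │ ╵ │ └─┬───┤
│↓│↑ ← ↲│A│     │ │ │↑│   │   │   │
│ └─┬───┼─┘ ┌───┘ │ │ └─┐ │ ╷ └─╴ │
│↓  │   │   │     │ │↑ ↰│ │ │     │
│ ╷ ╵ ╷ │ ┌─┴─┐ ╷ ╵ └─┐ │ │ ├───┐ │
│↓│   │ │ │↱ ↓│ │     │↑│ │ │   │ │
│ └───┤ ╵ │ ╷ ├─┴───┐ │ │ │ │ ┌─┘ │
│↳ → ↓│   │↑│↓│↱ → ↓│ │↑│ │ │ │   │
├───╴ └───┘ │ ╵ ┌─╴ └─┘ │ ╵ │ ╵ ╶─┤
│    ↳ → → ↑│↳ ↑│  ↳ → ↑│   │     │
└───────────┴───┴───────┴───┴─────┘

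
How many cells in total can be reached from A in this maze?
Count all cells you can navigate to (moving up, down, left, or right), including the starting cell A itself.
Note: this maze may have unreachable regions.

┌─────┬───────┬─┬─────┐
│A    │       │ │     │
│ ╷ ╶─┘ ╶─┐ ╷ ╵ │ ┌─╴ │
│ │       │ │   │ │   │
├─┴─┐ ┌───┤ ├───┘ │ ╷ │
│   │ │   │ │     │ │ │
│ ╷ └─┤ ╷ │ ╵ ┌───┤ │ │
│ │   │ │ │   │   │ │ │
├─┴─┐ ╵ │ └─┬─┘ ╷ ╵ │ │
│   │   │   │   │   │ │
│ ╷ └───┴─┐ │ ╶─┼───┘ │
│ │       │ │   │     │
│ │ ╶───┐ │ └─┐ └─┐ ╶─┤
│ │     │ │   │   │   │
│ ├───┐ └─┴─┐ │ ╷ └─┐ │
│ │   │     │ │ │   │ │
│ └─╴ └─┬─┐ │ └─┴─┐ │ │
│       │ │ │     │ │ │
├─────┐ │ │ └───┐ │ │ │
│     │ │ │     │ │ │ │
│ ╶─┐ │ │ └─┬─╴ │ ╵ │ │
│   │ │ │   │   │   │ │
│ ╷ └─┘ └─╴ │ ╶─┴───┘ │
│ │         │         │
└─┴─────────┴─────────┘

Using BFS/flood-fill to find all reachable cells from A:
Maze size: 12 × 11 = 132 total cells
All cells are reachable — the maze is fully connected.
Reachable cells: 132

Reachable region (· marks reachable cells):

┌─────┬───────┬─┬─────┐
│A · ·│· · · ·│·│· · ·│
│ ╷ ╶─┘ ╶─┐ ╷ ╵ │ ┌─╴ │
│·│· · · ·│·│· ·│·│· ·│
├─┴─┐ ┌───┤ ├───┘ │ ╷ │
│· ·│·│· ·│·│· · ·│·│·│
│ ╷ └─┤ ╷ │ ╵ ┌───┤ │ │
│·│· ·│·│·│· ·│· ·│·│·│
├─┴─┐ ╵ │ └─┬─┘ ╷ ╵ │ │
│· ·│· ·│· ·│· ·│· ·│·│
│ ╷ └───┴─┐ │ ╶─┼───┘ │
│·│· · · ·│·│· ·│· · ·│
│ │ ╶───┐ │ └─┐ └─┐ ╶─┤
│·│· · ·│·│· ·│· ·│· ·│
│ ├───┐ └─┴─┐ │ ╷ └─┐ │
│·│· ·│· · ·│·│·│· ·│·│
│ └─╴ └─┬─┐ │ └─┴─┐ │ │
│· · · ·│·│·│· · ·│·│·│
├─────┐ │ │ └───┐ │ │ │
│· · ·│·│·│· · ·│·│·│·│
│ ╶─┐ │ │ └─┬─╴ │ ╵ │ │
│· ·│·│·│· ·│· ·│· ·│·│
│ ╷ └─┘ └─╴ │ ╶─┴───┘ │
│·│· · · · ·│· · · · ·│
└─┴─────────┴─────────┘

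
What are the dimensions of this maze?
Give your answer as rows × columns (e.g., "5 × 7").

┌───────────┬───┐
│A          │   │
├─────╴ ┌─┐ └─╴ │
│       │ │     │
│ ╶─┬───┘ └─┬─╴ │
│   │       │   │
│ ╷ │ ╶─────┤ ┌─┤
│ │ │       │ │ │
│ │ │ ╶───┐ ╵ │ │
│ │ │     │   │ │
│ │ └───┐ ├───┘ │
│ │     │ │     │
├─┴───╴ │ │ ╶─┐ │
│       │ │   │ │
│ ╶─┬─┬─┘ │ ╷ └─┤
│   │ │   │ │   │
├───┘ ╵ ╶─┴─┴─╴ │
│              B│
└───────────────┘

Counting the maze dimensions:
Rows (vertical): 9
Columns (horizontal): 8
Dimensions: 9 × 8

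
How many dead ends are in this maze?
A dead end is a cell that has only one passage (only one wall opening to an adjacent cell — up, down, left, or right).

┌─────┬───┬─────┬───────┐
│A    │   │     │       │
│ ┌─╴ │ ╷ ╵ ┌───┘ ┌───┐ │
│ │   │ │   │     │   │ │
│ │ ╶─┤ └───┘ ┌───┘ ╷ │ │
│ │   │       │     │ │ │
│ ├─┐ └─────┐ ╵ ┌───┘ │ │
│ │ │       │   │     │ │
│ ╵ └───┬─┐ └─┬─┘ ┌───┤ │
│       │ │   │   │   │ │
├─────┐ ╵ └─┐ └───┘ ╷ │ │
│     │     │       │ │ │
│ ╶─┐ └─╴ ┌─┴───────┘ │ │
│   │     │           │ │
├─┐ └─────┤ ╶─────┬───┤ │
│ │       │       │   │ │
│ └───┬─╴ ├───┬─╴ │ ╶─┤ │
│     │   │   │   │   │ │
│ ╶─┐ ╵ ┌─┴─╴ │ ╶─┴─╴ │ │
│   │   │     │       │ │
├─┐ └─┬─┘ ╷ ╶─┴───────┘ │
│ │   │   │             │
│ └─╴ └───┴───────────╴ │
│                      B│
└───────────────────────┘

Checking each cell for number of passages:

Dead ends found at positions:
  (0, 7)
  (3, 1)
  (4, 4)
  (4, 7)
  (5, 5)
  (7, 0)
  (7, 10)
  (8, 5)
  (10, 0)
  (10, 3)
Total dead ends: 10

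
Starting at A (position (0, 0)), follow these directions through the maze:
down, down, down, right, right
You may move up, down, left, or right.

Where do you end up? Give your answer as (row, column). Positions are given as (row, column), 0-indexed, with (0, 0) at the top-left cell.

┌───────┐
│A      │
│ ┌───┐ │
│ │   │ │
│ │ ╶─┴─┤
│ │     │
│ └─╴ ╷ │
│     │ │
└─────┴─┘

Following directions step by step:
Start: (0, 0)
  down: (0, 0) → (1, 0)
  down: (1, 0) → (2, 0)
  down: (2, 0) → (3, 0)
  right: (3, 0) → (3, 1)
  right: (3, 1) → (3, 2)
Final position: (3, 2)

Path taken:

┌───────┐
│A      │
│ ┌───┐ │
│↓│   │ │
│ │ ╶─┴─┤
│↓│     │
│ └─╴ ╷ │
│↳ → B│ │
└─────┴─┘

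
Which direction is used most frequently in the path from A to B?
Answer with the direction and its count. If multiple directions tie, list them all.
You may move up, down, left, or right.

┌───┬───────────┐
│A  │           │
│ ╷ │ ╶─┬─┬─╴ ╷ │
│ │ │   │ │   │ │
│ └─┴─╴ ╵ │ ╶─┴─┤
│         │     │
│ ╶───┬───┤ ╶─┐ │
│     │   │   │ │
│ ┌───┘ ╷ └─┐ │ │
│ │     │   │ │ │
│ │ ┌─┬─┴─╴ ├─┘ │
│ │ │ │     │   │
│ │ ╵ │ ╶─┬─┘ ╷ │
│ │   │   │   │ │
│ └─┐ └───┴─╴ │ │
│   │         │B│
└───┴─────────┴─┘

Directions: down, down, right, right, right, up, left, up, right, right, right, right, down, left, down, right, right, down, down, down, down, down
Counts: {'down': 9, 'right': 9, 'up': 2, 'left': 2}
Most common: down and right (tied at 9 times each)

Solution:

┌───┬───────────┐
│A  │↱ → → → ↓  │
│ ╷ │ ╶─┬─┬─╴ ╷ │
│↓│ │↑ ↰│ │↓ ↲│ │
│ └─┴─╴ ╵ │ ╶─┴─┤
│↳ → → ↑  │↳ → ↓│
│ ╶───┬───┤ ╶─┐ │
│     │   │   │↓│
│ ┌───┘ ╷ └─┐ │ │
│ │     │   │ │↓│
│ │ ┌─┬─┴─╴ ├─┘ │
│ │ │ │     │  ↓│
│ │ ╵ │ ╶─┬─┘ ╷ │
│ │   │   │   │↓│
│ └─┐ └───┴─╴ │ │
│   │         │B│
└───┴─────────┴─┘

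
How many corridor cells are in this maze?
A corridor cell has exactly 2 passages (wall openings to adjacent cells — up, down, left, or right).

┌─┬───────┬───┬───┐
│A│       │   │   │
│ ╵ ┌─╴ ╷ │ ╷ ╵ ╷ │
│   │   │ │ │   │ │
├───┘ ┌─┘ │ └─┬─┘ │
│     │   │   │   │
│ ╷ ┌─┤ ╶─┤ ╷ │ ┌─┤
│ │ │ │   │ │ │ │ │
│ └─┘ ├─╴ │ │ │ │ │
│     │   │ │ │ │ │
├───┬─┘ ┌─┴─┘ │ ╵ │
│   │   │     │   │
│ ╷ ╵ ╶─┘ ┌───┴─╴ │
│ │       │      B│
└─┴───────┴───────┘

Counting cells with exactly 2 passages:
Total corridor cells: 51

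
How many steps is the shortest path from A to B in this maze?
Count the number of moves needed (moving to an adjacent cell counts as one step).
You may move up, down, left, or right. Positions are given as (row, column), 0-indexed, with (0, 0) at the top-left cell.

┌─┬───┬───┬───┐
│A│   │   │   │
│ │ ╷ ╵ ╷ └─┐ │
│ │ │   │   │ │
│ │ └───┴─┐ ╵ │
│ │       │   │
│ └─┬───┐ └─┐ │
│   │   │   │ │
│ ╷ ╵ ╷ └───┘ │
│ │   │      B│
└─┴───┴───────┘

Using BFS to find shortest path:
Start: (0, 0), End: (4, 6)
Path found:
(0,0) → (1,0) → (2,0) → (3,0) → (3,1) → (4,1) → (4,2) → (3,2) → (3,3) → (4,3) → (4,4) → (4,5) → (4,6)
Number of steps: 12

Solution:

┌─┬───┬───┬───┐
│A│   │   │   │
│ │ ╷ ╵ ╷ └─┐ │
│↓│ │   │   │ │
│ │ └───┴─┐ ╵ │
│↓│       │   │
│ └─┬───┐ └─┐ │
│↳ ↓│↱ ↓│   │ │
│ ╷ ╵ ╷ └───┘ │
│ │↳ ↑│↳ → → B│
└─┴───┴───────┘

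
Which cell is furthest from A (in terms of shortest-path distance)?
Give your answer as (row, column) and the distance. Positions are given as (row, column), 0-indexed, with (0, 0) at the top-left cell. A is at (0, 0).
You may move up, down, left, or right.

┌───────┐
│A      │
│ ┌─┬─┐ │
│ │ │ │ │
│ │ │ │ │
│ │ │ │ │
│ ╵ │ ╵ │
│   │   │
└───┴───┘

Computing BFS distances from A to all cells:
Furthest cell: (1, 2)
Distance: 9 steps

Path from A to the furthest cell:

┌───────┐
│A → → ↓│
│ ┌─┬─┐ │
│ │ │B│↓│
│ │ │ │ │
│ │ │↑│↓│
│ ╵ │ ╵ │
│   │↑ ↲│
└───┴───┘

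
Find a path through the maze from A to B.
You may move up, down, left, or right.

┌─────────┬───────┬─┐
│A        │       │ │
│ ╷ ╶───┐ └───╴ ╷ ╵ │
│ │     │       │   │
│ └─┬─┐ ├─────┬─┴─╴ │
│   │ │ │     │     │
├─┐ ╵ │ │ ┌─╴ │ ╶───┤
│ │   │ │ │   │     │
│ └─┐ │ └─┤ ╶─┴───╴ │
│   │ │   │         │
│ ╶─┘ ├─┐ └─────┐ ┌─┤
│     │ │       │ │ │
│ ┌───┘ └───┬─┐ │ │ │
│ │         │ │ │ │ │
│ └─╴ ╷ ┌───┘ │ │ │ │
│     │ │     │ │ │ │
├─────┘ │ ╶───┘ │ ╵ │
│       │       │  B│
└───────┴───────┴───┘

Finding the shortest path through the maze:
Path length: 25 steps
Directions: right → right → right → right → down → right → right → right → up → right → down → right → down → left → left → down → right → right → down → left → down → down → down → down → right

Solution:

┌─────────┬───────┬─┐
│A → → → ↓│    ↱ ↓│ │
│ ╷ ╶───┐ └───╴ ╷ ╵ │
│ │     │↳ → → ↑│↳ ↓│
│ └─┬─┐ ├─────┬─┴─╴ │
│   │ │ │     │↓ ← ↲│
├─┐ ╵ │ │ ┌─╴ │ ╶───┤
│ │   │ │ │   │↳ → ↓│
│ └─┐ │ └─┤ ╶─┴───╴ │
│   │ │   │      ↓ ↲│
│ ╶─┘ ├─┐ └─────┐ ┌─┤
│     │ │       │↓│ │
│ ┌───┘ └───┬─┐ │ │ │
│ │         │ │ │↓│ │
│ └─╴ ╷ ┌───┘ │ │ │ │
│     │ │     │ │↓│ │
├─────┘ │ ╶───┘ │ ╵ │
│       │       │↳ B│
└───────┴───────┴───┘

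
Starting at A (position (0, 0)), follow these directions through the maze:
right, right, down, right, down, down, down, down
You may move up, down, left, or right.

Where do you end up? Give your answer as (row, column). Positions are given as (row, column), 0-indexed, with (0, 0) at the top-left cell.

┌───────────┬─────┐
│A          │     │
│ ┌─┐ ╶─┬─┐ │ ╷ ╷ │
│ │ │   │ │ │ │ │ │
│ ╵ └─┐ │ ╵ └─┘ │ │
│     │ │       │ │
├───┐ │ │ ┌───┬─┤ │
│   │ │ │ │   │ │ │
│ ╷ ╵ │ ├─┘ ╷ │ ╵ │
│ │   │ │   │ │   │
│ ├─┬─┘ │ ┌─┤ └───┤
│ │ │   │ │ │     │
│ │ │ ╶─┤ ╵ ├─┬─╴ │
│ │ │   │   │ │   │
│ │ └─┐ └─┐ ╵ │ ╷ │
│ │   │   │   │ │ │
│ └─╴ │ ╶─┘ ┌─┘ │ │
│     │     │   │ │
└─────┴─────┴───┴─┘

Following directions step by step:
Start: (0, 0)
  right: (0, 0) → (0, 1)
  right: (0, 1) → (0, 2)
  down: (0, 2) → (1, 2)
  right: (1, 2) → (1, 3)
  down: (1, 3) → (2, 3)
  down: (2, 3) → (3, 3)
  down: (3, 3) → (4, 3)
  down: (4, 3) → (5, 3)
Final position: (5, 3)

Path taken:

┌───────────┬─────┐
│A → ↓      │     │
│ ┌─┐ ╶─┬─┐ │ ╷ ╷ │
│ │ │↳ ↓│ │ │ │ │ │
│ ╵ └─┐ │ ╵ └─┘ │ │
│     │↓│       │ │
├───┐ │ │ ┌───┬─┤ │
│   │ │↓│ │   │ │ │
│ ╷ ╵ │ ├─┘ ╷ │ ╵ │
│ │   │↓│   │ │   │
│ ├─┬─┘ │ ┌─┤ └───┤
│ │ │  B│ │ │     │
│ │ │ ╶─┤ ╵ ├─┬─╴ │
│ │ │   │   │ │   │
│ │ └─┐ └─┐ ╵ │ ╷ │
│ │   │   │   │ │ │
│ └─╴ │ ╶─┘ ┌─┘ │ │
│     │     │   │ │
└─────┴─────┴───┴─┘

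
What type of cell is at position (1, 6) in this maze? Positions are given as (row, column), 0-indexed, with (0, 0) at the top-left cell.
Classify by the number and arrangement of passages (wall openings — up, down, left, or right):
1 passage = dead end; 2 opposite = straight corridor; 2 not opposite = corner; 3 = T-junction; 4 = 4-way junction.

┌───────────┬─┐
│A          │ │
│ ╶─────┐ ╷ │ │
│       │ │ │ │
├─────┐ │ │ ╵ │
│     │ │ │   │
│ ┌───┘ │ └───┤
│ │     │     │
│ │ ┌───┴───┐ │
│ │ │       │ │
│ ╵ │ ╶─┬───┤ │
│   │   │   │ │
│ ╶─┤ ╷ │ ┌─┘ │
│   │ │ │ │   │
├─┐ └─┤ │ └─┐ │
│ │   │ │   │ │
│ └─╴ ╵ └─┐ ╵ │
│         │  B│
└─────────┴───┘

Checking cell at (1, 6):
Number of passages: 2
Cell type: straight corridor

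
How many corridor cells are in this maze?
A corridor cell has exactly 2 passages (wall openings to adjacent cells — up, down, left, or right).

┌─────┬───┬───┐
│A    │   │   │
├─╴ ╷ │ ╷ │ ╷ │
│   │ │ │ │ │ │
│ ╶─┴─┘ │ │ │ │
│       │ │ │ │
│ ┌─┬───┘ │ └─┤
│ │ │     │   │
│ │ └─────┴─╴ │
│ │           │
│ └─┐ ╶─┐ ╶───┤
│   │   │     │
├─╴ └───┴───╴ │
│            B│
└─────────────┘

Counting cells with exactly 2 passages:
Total corridor cells: 37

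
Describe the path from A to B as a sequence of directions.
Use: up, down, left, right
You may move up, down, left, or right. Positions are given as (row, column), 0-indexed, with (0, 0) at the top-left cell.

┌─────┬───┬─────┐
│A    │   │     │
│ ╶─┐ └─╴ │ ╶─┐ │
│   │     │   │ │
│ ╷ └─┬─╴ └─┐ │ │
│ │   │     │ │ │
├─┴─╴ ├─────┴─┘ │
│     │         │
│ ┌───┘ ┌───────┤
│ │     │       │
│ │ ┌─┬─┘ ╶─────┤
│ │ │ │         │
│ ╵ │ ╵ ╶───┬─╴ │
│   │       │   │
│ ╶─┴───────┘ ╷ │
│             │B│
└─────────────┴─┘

Finding the path and converting it to directions:
Path through cells: (0,0) → (1,0) → (1,1) → (2,1) → (2,2) → (3,2) → (3,1) → (3,0) → (4,0) → (5,0) → (6,0) → (7,0) → (7,1) → (7,2) → (7,3) → (7,4) → (7,5) → (7,6) → (6,6) → (6,7) → (7,7)
Directions: down, right, down, right, down, left, left, down, down, down, down, right, right, right, right, right, right, up, right, down

Solution:

┌─────┬───┬─────┐
│A    │   │     │
│ ╶─┐ └─╴ │ ╶─┐ │
│↳ ↓│     │   │ │
│ ╷ └─┬─╴ └─┐ │ │
│ │↳ ↓│     │ │ │
├─┴─╴ ├─────┴─┘ │
│↓ ← ↲│         │
│ ┌───┘ ┌───────┤
│↓│     │       │
│ │ ┌─┬─┘ ╶─────┤
│↓│ │ │         │
│ ╵ │ ╵ ╶───┬─╴ │
│↓  │       │↱ ↓│
│ ╶─┴───────┘ ╷ │
│↳ → → → → → ↑│B│
└─────────────┴─┘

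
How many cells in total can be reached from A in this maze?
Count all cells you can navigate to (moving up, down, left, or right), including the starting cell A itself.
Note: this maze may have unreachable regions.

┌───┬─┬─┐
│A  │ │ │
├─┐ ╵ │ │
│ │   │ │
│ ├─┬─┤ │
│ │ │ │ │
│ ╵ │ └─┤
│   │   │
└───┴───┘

Using BFS/flood-fill to find all reachable cells from A:
Maze size: 4 × 4 = 16 total cells
11 cell(s) are walled off and cannot be reached from A.
Reachable cells: 5

Reachable region (· marks reachable cells):

┌───┬─┬─┐
│A ·│·│ │
├─┐ ╵ │ │
│ │· ·│ │
│ ├─┬─┤ │
│ │ │ │ │
│ ╵ │ └─┤
│   │   │
└───┴───┘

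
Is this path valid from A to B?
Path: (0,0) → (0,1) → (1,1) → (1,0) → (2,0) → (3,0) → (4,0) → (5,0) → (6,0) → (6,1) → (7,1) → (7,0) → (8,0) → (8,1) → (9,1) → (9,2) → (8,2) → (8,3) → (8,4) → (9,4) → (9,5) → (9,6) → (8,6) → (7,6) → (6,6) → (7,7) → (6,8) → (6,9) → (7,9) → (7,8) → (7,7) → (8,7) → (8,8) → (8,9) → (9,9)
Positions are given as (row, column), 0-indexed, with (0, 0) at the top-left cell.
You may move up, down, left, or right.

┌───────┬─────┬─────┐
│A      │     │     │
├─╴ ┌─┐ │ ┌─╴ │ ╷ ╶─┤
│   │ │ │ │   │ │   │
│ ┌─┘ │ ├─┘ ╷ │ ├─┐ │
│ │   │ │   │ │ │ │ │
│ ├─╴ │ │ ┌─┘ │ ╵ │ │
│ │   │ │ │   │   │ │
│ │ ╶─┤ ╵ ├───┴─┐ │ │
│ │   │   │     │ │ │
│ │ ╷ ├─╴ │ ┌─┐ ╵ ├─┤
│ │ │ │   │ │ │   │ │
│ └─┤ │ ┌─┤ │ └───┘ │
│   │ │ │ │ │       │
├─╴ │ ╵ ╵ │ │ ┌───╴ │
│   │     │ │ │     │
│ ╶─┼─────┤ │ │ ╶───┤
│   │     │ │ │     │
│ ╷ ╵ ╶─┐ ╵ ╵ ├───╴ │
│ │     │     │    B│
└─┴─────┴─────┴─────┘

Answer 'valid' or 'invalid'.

Checking path validity:
Result: Invalid move at step 25: cannot move from (6, 6) to (7, 7).

invalid

Correct solution:

┌───────┬─────┬─────┐
│A ↓    │     │     │
├─╴ ┌─┐ │ ┌─╴ │ ╷ ╶─┤
│↓ ↲│ │ │ │   │ │   │
│ ┌─┘ │ ├─┘ ╷ │ ├─┐ │
│↓│   │ │   │ │ │ │ │
│ ├─╴ │ │ ┌─┘ │ ╵ │ │
│↓│   │ │ │   │   │ │
│ │ ╶─┤ ╵ ├───┴─┐ │ │
│↓│   │   │     │ │ │
│ │ ╷ ├─╴ │ ┌─┐ ╵ ├─┤
│↓│ │ │   │ │ │   │ │
│ └─┤ │ ┌─┤ │ └───┘ │
│↳ ↓│ │ │ │ │↱ → → ↓│
├─╴ │ ╵ ╵ │ │ ┌───╴ │
│↓ ↲│     │ │↑│↓ ← ↲│
│ ╶─┼─────┤ │ │ ╶───┤
│↳ ↓│↱ → ↓│ │↑│↳ → ↓│
│ ╷ ╵ ╶─┐ ╵ ╵ ├───╴ │
│ │↳ ↑  │↳ → ↑│    B│
└─┴─────┴─────┴─────┘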